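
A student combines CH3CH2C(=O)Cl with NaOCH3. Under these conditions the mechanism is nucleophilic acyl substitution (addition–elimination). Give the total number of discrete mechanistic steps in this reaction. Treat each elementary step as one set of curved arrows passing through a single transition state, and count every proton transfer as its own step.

Step 1: CH3O⁻ adds to the carbonyl carbon; the C=O π electrons shift onto oxygen and a tetrahedral alkoxide intermediate forms.
Step 2: Collapse of the tetrahedral intermediate: the alkoxide oxygen pushes its lone pair back to re-form C=O while Cl⁻ leaves.
Total: 2 elementary steps.

2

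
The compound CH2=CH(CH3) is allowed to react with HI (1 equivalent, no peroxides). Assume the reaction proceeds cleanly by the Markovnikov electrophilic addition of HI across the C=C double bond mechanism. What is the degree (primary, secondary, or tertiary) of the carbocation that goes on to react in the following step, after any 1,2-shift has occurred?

Step 1: The π electrons of the C=C bond attack a proton of HI; Markovnikov addition places the new C–H on the less-substituted alkene carbon, so the positive charge ends up on the more-substituted carbon — a secondary carbocation. The H–I bond breaks heterolytically, releasing I⁻.
No single 1,2-shift to an adjacent carbon would give a more-substituted cation, so no rearrangement occurs.

secondary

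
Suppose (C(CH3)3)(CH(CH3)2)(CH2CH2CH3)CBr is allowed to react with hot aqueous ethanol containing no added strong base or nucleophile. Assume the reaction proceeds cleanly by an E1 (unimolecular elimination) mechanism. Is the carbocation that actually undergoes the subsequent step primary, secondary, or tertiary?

tertiary

Step 1: Ionisation: the C–Br σ-bond cleaves heterolytically; both bonding electrons depart with Br⁻, leaving a tertiary carbocation at the α-carbon.
No single 1,2-shift to an adjacent carbon would give a more-substituted cation, so no rearrangement occurs.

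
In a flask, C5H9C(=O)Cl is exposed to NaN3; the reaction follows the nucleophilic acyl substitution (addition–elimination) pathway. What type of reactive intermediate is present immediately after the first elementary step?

tetrahedral intermediate

Step 1: N3⁻ adds to the carbonyl carbon; the C=O π electrons shift onto oxygen and a tetrahedral alkoxide intermediate forms.
After step 1 the species present is a tetrahedral intermediate.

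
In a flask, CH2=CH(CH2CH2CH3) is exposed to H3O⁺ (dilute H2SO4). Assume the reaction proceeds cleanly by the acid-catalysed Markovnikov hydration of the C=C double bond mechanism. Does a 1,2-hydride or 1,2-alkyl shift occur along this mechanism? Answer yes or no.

The first-formed carbocation is secondary.
No single 1,2-shift to an adjacent carbon would produce a more-substituted cation than the one already present, so no rearrangement occurs.

no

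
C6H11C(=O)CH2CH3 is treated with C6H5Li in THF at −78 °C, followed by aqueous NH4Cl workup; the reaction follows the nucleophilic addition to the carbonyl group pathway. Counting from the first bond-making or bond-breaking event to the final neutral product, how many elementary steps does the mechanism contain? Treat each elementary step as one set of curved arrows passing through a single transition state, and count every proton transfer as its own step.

Step 1: the carbanion-like carbon of C6H5Li attacks the sp² carbonyl carbon; the C=O π bond breaks and the electrons end up as a lone pair on the alkoxide oxygen of the tetrahedral intermediate.
Step 2: Protonation of the alkoxide by aqueous NH4Cl workup furnishes an alcohol.
Total: 2 elementary steps.

2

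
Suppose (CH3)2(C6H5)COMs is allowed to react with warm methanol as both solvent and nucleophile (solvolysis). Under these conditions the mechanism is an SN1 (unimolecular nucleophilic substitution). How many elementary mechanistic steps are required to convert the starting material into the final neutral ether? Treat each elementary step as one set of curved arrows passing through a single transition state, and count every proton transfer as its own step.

Step 1: Unassisted departure of MsO⁻ (taking the C–O bonding pair) generates a tertiary carbocation.
(No 1,2-shift: no single shift to an adjacent carbon would give a more stable cation.)
Step 2: A lone pair on the oxygen of CH3OH attacks the carbocation, forming a new C–O σ-bond and an oxonium ion.
Step 3: Deprotonation of the oxonium oxygen by solvent methanol yields the neutral ether.
Total: 3 elementary steps.

3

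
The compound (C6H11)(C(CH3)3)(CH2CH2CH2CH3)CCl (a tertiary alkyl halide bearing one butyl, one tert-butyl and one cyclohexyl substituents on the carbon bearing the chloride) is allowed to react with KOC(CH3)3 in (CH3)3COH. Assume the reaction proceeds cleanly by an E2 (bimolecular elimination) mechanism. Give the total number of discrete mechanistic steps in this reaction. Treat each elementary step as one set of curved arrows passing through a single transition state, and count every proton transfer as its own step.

1

Step 1: Concerted anti-periplanar elimination: (CH3)3CO⁻ abstracts a β-H while Cl⁻ leaves, and the C–H electrons become the new C=C π bond — all in a single transition state.
Total: 1 elementary step.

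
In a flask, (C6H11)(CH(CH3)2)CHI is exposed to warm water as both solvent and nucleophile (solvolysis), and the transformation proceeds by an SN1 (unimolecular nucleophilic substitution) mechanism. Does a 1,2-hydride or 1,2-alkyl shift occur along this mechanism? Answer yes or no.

The first-formed carbocation is secondary.
The adjacent cyclohexyl carbon already bears 2 other carbon substituents and has a hydrogen to migrate; after a 1,2-hydride shift from that carbon the positive charge sits on a tertiary centre.
Tertiary is more stable than secondary, so the shift occurs.

yes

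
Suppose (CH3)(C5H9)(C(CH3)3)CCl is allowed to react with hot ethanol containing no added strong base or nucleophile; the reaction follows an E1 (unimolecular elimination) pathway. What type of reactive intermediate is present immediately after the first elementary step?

Step 1: Rate-determining heterolysis of the C–Cl bond gives Cl⁻ and a tertiary carbocation.
After step 1 the species present is a tertiary carbocation.

tertiary carbocation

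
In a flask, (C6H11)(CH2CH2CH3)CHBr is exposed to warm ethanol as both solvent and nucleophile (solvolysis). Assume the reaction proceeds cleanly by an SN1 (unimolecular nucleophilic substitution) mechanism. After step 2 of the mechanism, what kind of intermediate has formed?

tertiary carbocation

Step 1: Rate-determining heterolysis of the C–Br bond gives Br⁻ and a secondary carbocation.
Step 2: A hydride (H with its bonding pair) migrates from the adjacent cyclohexyl carbon to the cationic centre — a 1,2-hydride shift — upgrading the secondary cation to a tertiary one.
After step 2 the species present is a tertiary carbocation.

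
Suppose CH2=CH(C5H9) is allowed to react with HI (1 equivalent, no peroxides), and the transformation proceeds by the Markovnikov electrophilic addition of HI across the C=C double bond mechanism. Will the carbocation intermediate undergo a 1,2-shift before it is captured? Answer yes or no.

The first-formed carbocation is secondary.
The adjacent cyclopentyl carbon already bears 2 other carbon substituents and has a hydrogen to migrate; after a 1,2-hydride shift from that carbon the positive charge sits on a tertiary centre.
Tertiary is more stable than secondary, so the shift occurs.

yes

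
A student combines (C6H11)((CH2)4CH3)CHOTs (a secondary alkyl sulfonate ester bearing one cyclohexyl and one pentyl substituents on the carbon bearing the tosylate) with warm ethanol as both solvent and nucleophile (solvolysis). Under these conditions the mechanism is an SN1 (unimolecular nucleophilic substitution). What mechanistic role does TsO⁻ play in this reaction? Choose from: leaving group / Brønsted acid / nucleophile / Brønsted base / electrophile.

Step 1: Unassisted departure of TsO⁻ (taking the C–O bonding pair) generates a secondary carbocation.
TsO⁻ departs with both electrons of the breaking σ-bond — that is the definition of a leaving group.

leaving group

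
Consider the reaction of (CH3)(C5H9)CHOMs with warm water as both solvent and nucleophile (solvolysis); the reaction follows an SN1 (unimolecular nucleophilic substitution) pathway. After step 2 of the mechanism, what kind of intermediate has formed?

Step 1: Ionisation: the C–O σ-bond cleaves heterolytically; both bonding electrons depart with MsO⁻, leaving a secondary carbocation at the α-carbon.
Step 2: Carbocation rearrangement: a 1,2-hydride shift from the adjacent cyclopentyl carbon converts the initially-formed secondary cation into the more stable tertiary cation.
After step 2 the species present is a tertiary carbocation.

tertiary carbocation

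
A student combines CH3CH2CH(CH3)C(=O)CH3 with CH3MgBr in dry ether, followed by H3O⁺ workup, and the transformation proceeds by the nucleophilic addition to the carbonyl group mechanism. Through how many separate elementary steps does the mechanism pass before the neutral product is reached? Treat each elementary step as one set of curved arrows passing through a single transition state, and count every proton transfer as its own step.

Step 1: A lone pair / filled orbital on the carbanion-like carbon of CH3MgBr attacks the electrophilic carbonyl carbon; the π(C=O) electrons shift onto oxygen, producing a tetrahedral alkoxide intermediate.
Step 2: On H3O⁺ workup the alkoxide oxygen is protonated, giving an alcohol.
Total: 2 elementary steps.

2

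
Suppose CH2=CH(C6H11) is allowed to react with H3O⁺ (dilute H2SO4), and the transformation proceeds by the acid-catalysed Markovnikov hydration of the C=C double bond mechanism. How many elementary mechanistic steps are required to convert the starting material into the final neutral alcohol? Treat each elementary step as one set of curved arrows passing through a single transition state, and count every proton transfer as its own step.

4

Step 1: Protonation of the alkene by H3O⁺: the π bond acts as the nucleophile and picks up H⁺, giving the more stable (Markovnikov) secondary carbocation. H2O is released.
Step 2: A hydride (H with its bonding pair) migrates from the adjacent cyclohexyl carbon to the cationic centre — a 1,2-hydride shift — upgrading the secondary cation to a tertiary one.
Step 3: A lone pair on the oxygen of H2O attacks the carbocation, forming a C–O bond and an oxonium ion (a protonated alcohol).
Step 4: Proton transfer from the O–H of the oxonium ion to H2O completes the catalytic cycle and yields the alcohol.
Total: 4 elementary steps.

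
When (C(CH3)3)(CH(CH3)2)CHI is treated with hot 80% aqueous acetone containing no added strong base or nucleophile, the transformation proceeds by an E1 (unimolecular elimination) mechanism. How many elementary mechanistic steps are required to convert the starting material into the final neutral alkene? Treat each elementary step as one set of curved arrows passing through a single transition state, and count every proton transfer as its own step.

3

Step 1: Ionisation: the C–I σ-bond cleaves heterolytically; both bonding electrons depart with I⁻, leaving a secondary carbocation at the α-carbon.
Step 2: Carbocation rearrangement: a 1,2-hydride shift from the adjacent isopropyl carbon converts the initially-formed secondary cation into the more stable tertiary cation.
Step 3: A weak base (a water molecule from the solvent) removes a proton from a carbon adjacent to the cationic centre; the electrons of that C–H bond become the new π(C=C) bond, giving the alkene.
Total: 3 elementary steps.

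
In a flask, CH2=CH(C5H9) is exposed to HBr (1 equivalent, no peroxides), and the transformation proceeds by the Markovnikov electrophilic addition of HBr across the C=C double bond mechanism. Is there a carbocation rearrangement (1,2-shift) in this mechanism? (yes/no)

The first-formed carbocation is secondary.
The adjacent cyclopentyl carbon already bears 2 other carbon substituents and has a hydrogen to migrate; after a 1,2-hydride shift from that carbon the positive charge sits on a tertiary centre.
Tertiary is more stable than secondary, so the shift occurs.

yes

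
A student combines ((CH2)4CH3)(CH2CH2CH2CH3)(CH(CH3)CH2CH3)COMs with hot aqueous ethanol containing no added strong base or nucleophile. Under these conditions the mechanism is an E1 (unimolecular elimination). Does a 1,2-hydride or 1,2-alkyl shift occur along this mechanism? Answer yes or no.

no

The first-formed carbocation is tertiary.
No single 1,2-shift to an adjacent carbon would produce a more-substituted cation than the one already present, so no rearrangement occurs.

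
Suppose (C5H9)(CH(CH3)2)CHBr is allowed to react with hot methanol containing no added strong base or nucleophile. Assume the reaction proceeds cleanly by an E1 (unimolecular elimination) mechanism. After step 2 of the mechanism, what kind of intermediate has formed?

tertiary carbocation

Step 1: Rate-determining heterolysis of the C–Br bond gives Br⁻ and a secondary carbocation.
Step 2: A 1,2-hydride shift from the adjacent isopropyl carbon moves the positive charge from the secondary centre to an adjacent carbon, generating a more stable tertiary carbocation.
After step 2 the species present is a tertiary carbocation.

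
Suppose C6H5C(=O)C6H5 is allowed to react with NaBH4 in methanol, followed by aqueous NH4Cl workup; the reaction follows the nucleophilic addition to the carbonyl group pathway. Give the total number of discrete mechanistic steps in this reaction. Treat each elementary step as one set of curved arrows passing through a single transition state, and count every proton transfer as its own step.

Step 1: A lone pair / filled orbital on H⁻ (delivered from BH4⁻) attacks the electrophilic carbonyl carbon; the π(C=O) electrons shift onto oxygen, producing a tetrahedral alkoxide intermediate.
Step 2: Protonation of the alkoxide by aqueous NH4Cl workup furnishes an alcohol.
Total: 2 elementary steps.

2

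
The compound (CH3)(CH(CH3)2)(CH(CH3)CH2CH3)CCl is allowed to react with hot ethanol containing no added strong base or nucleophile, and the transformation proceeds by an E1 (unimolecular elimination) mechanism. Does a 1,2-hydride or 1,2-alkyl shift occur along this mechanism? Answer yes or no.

The first-formed carbocation is tertiary.
No single 1,2-shift to an adjacent carbon would produce a more-substituted cation than the one already present, so no rearrangement occurs.

no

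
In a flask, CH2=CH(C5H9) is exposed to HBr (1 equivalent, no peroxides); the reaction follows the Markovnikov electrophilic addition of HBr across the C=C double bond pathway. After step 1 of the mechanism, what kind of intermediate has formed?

secondary carbocation

Step 1: Electrophilic addition begins with the π(C=C) electrons forming a bond to the proton of HBr. Following Markovnikov's rule, the resulting cation is secondary. The H–Br bond breaks heterolytically, releasing Br⁻.
After step 1 the species present is a secondary carbocation.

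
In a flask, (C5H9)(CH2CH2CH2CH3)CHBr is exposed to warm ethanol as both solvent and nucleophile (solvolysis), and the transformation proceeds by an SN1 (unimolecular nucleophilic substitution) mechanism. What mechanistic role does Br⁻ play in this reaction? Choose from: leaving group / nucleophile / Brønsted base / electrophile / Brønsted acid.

Step 1: The C–Br bond breaks with both electrons going to the bromide; Br⁻ leaves and a secondary carbocation remains.
Br⁻ departs with both electrons of the breaking σ-bond — that is the definition of a leaving group.

leaving group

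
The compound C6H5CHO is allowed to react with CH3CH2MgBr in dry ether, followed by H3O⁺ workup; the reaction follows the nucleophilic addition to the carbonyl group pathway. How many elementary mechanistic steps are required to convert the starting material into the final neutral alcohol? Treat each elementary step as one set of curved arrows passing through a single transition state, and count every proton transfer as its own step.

2

Step 1: the carbanion-like carbon of CH3CH2MgBr attacks the sp² carbonyl carbon; the C=O π bond breaks and the electrons end up as a lone pair on the alkoxide oxygen of the tetrahedral intermediate.
Step 2: The alkoxide picks up a proton during H3O⁺ workup to yield an alcohol.
Total: 2 elementary steps.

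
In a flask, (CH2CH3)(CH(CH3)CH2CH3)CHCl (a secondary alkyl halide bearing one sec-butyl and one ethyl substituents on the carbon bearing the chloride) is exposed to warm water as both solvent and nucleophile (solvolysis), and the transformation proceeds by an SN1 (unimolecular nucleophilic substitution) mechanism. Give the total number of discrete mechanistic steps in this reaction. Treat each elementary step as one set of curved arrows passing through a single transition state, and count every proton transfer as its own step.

4

Step 1: Unassisted departure of Cl⁻ (taking the C–Cl bonding pair) generates a secondary carbocation.
Step 2: A hydride (H with its bonding pair) migrates from the adjacent sec-butyl carbon to the cationic centre — a 1,2-hydride shift — upgrading the secondary cation to a tertiary one.
Step 3: A lone pair on the oxygen of H2O attacks the carbocation, forming a new C–O σ-bond and an oxonium ion.
Step 4: Proton transfer from the O–H of the oxonium ion to a solvent molecule delivers the neutral alcohol.
Total: 4 elementary steps.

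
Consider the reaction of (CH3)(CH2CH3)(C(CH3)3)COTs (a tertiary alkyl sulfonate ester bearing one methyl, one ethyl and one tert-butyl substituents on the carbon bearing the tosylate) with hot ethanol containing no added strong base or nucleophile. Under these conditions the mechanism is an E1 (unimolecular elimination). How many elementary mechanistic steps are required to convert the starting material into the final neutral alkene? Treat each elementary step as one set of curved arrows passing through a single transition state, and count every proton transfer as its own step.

Step 1: Unassisted departure of TsO⁻ (taking the C–O bonding pair) generates a tertiary carbocation.
(No 1,2-shift: no single shift to an adjacent carbon would give a more stable cation.)
Step 2: A weak base (an ethanol molecule from the solvent) removes a proton from a carbon adjacent to the cationic centre; the electrons of that C–H bond become the new π(C=C) bond, giving the alkene.
Total: 2 elementary steps.

2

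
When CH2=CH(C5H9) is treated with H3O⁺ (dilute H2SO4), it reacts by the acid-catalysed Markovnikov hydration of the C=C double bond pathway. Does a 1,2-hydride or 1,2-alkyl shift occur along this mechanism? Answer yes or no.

yes

The first-formed carbocation is secondary.
The adjacent cyclopentyl carbon already bears 2 other carbon substituents and has a hydrogen to migrate; after a 1,2-hydride shift from that carbon the positive charge sits on a tertiary centre.
Tertiary is more stable than secondary, so the shift occurs.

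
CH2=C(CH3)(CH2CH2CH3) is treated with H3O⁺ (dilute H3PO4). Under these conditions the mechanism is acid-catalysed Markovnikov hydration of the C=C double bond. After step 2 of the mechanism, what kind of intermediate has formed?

oxonium ion

Step 1: The π electrons of the C=C bond attack a proton of H3O⁺; Markovnikov addition places the new C–H on the less-substituted alkene carbon, so the positive charge ends up on the more-substituted carbon — a tertiary carbocation. H2O is released.
Step 2: A lone pair on the oxygen of H2O attacks the carbocation, forming a C–O bond and an oxonium ion (a protonated alcohol).
After step 2 the species present is an oxonium ion.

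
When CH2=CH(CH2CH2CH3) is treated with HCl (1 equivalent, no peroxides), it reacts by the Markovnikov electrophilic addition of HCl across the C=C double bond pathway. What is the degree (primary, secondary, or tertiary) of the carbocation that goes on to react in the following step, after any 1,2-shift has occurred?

Step 1: Electrophilic addition begins with the π(C=C) electrons forming a bond to the proton of HCl. Following Markovnikov's rule, the resulting cation is secondary. The H–Cl bond breaks heterolytically, releasing Cl⁻.
No single 1,2-shift to an adjacent carbon would give a more-substituted cation, so no rearrangement occurs.

secondary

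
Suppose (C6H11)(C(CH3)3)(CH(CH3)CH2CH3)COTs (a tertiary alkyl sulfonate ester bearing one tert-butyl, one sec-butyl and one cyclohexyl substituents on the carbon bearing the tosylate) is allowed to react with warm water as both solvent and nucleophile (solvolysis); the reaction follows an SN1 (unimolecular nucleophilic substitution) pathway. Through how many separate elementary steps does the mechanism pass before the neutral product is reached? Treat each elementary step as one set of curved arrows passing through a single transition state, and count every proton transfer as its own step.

3

Step 1: The C–O bond breaks with both electrons going to the tosylate; TsO⁻ leaves and a tertiary carbocation remains.
(No 1,2-shift: no single shift to an adjacent carbon would give a more stable cation.)
Step 2: H2O donates an oxygen lone pair into the empty p orbital of the cation, giving a protonated alcohol (an oxonium ion).
Step 3: Deprotonation of the oxonium oxygen by solvent water yields the neutral alcohol.
Total: 3 elementary steps.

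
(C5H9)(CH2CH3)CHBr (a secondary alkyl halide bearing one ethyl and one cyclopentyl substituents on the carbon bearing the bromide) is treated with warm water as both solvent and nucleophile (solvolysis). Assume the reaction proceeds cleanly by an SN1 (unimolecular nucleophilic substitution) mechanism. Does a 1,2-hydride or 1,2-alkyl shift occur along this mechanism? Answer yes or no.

yes

The first-formed carbocation is secondary.
The adjacent cyclopentyl carbon already bears 2 other carbon substituents and has a hydrogen to migrate; after a 1,2-hydride shift from that carbon the positive charge sits on a tertiary centre.
Tertiary is more stable than secondary, so the shift occurs.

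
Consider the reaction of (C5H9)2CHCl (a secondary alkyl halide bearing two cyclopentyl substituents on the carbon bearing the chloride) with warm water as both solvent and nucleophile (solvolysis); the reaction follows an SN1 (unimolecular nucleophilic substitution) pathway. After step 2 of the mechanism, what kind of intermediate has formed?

tertiary carbocation

Step 1: Unassisted departure of Cl⁻ (taking the C–Cl bonding pair) generates a secondary carbocation.
Step 2: Carbocation rearrangement: a 1,2-hydride shift from the adjacent cyclopentyl carbon converts the initially-formed secondary cation into the more stable tertiary cation.
After step 2 the species present is a tertiary carbocation.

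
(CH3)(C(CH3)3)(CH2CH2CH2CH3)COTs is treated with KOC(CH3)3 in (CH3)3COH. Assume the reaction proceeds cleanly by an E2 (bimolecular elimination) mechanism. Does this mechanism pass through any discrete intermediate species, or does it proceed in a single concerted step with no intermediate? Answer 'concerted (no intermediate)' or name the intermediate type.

concerted (no intermediate)

In one step, (CH3)3CO⁻ pulls off a β-proton, the C–O bond cleaves, and a C=C double bond forms between the α- and β-carbons (E2, anti elimination).
All bond changes occur in one transition state; no discrete intermediate is formed.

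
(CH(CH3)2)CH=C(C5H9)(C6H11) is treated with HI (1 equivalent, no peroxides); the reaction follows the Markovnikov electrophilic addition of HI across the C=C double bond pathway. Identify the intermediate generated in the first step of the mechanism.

tertiary carbocation

Step 1: Electrophilic addition begins with the π(C=C) electrons forming a bond to the proton of HI. Following Markovnikov's rule, the resulting cation is tertiary. The H–I bond breaks heterolytically, releasing I⁻.
After step 1 the species present is a tertiary carbocation.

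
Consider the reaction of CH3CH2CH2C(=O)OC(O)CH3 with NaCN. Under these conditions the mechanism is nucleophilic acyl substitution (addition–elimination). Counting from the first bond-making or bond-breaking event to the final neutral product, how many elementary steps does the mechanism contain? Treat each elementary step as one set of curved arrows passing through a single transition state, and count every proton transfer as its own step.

2

Step 1: A lone pair on the C of CN⁻ attacks the electrophilic acyl carbon; the π(C=O) electrons move onto oxygen, giving a tetrahedral intermediate.
Step 2: An oxygen lone pair re-forms the C=O π bond as the C–O σ-bond breaks; CH3CO2⁻ is expelled.
Total: 2 elementary steps.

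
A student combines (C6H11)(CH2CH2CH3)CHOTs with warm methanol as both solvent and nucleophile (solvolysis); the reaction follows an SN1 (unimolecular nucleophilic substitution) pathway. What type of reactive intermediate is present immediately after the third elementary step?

Step 1: The C–O bond breaks with both electrons going to the tosylate; TsO⁻ leaves and a secondary carbocation remains.
Step 2: A 1,2-hydride shift from the adjacent cyclohexyl carbon moves the positive charge from the secondary centre to an adjacent carbon, generating a more stable tertiary carbocation.
Step 3: CH3OH donates an oxygen lone pair into the empty p orbital of the cation, giving a protonated ether (an oxonium ion).
After step 3 the species present is an oxonium ion.

oxonium ion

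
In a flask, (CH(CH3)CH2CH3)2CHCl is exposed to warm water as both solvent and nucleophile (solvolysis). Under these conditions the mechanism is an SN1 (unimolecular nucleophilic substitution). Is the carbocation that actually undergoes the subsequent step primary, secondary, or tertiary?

Step 1: Ionisation: the C–Cl σ-bond cleaves heterolytically; both bonding electrons depart with Cl⁻, leaving a secondary carbocation at the α-carbon.
Step 2: A 1,2-hydride shift from the adjacent sec-butyl carbon moves the positive charge from the secondary centre to an adjacent carbon, generating a more stable tertiary carbocation.
The cation rearranges from secondary to tertiary via a 1,2-hydride shift from the adjacent sec-butyl carbon; the tertiary cation is what reacts next.

tertiary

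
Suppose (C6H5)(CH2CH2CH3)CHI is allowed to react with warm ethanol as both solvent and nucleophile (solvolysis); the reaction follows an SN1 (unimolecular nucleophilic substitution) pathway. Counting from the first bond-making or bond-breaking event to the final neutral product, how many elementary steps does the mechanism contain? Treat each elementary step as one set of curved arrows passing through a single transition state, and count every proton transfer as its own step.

Step 1: Unassisted departure of I⁻ (taking the C–I bonding pair) generates a secondary carbocation.
(No 1,2-shift: no single shift to an adjacent carbon would give a more stable cation.)
Step 2: CH3CH2OH donates an oxygen lone pair into the empty p orbital of the cation, giving a protonated ether (an oxonium ion).
Step 3: Deprotonation of the oxonium oxygen by solvent ethanol yields the neutral ether.
Total: 3 elementary steps.

3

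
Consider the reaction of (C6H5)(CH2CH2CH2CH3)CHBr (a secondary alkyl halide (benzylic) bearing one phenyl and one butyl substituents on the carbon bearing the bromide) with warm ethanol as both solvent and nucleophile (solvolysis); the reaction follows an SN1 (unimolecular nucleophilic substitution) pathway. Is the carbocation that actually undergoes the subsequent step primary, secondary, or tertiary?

secondary

Step 1: Ionisation: the C–Br σ-bond cleaves heterolytically; both bonding electrons depart with Br⁻, leaving a secondary carbocation at the α-carbon.
No single 1,2-shift to an adjacent carbon would give a more-substituted cation, so no rearrangement occurs.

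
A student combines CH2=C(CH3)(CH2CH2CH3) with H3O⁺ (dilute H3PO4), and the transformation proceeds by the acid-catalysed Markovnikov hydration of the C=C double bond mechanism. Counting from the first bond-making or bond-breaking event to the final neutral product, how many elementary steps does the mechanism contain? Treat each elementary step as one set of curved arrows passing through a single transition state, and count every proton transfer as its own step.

3

Step 1: Protonation of the alkene by H3O⁺: the π bond acts as the nucleophile and picks up H⁺, giving the more stable (Markovnikov) tertiary carbocation. H2O is released.
(No 1,2-shift: no single shift to an adjacent carbon would give a more stable cation.)
Step 2: A lone pair on the oxygen of H2O attacks the carbocation, forming a C–O bond and an oxonium ion (a protonated alcohol).
Step 3: H2O removes a proton from the oxonium oxygen, regenerating H3O⁺ and giving the neutral alcohol.
Total: 3 elementary steps.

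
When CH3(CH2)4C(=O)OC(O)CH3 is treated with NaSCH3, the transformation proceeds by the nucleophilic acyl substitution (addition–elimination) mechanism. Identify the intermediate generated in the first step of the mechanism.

tetrahedral intermediate

Step 1: CH3S⁻ adds to the carbonyl carbon; the C=O π electrons shift onto oxygen and a tetrahedral alkoxide intermediate forms.
After step 1 the species present is a tetrahedral intermediate.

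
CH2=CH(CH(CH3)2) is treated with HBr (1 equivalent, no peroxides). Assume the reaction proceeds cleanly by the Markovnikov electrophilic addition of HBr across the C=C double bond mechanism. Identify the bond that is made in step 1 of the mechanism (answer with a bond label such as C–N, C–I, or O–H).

C–H

Step 1: The π electrons of the C=C bond attack a proton of HBr; Markovnikov addition places the new C–H on the less-substituted alkene carbon, so the positive charge ends up on the more-substituted carbon — a secondary carbocation. The H–Br bond breaks heterolytically, releasing Br⁻.
The bond formed in this step is the C–H bond.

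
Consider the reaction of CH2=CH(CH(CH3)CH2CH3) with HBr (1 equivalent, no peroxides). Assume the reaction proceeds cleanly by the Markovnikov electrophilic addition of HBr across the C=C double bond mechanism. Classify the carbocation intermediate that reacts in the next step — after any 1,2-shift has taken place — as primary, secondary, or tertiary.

Step 1: The π electrons of the C=C bond attack a proton of HBr; Markovnikov addition places the new C–H on the less-substituted alkene carbon, so the positive charge ends up on the more-substituted carbon — a secondary carbocation. The H–Br bond breaks heterolytically, releasing Br⁻.
Step 2: A 1,2-hydride shift from the adjacent sec-butyl carbon moves the positive charge from the secondary centre to an adjacent carbon, generating a more stable tertiary carbocation.
The cation rearranges from secondary to tertiary via a 1,2-hydride shift from the adjacent sec-butyl carbon; the tertiary cation is what reacts next.

tertiary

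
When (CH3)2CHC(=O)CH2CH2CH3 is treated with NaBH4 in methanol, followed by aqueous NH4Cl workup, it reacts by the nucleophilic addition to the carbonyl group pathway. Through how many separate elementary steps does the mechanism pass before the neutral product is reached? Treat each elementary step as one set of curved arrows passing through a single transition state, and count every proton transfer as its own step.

2

Step 1: Nucleophilic addition: H⁻ (delivered from BH4⁻) adds to the carbonyl carbon, pushing the π(C=O) electron pair onto oxygen and giving a tetrahedral alkoxide.
Step 2: The alkoxide picks up a proton during aqueous NH4Cl workup to yield an alcohol.
Total: 2 elementary steps.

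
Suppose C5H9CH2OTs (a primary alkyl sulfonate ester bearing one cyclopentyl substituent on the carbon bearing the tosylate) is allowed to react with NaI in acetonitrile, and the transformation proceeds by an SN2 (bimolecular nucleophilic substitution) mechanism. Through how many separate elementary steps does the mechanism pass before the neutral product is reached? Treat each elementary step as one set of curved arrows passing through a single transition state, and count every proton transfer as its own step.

1

Step 1: Backside attack by I⁻ on the carbon bearing the tosylate: the new C–I bond forms as the C–O bond breaks, with Walden inversion at carbon.
Total: 1 elementary step.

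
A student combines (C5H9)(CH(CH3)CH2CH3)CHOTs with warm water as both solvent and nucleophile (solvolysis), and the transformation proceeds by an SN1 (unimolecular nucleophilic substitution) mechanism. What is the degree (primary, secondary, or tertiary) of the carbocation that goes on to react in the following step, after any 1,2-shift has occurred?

Step 1: Rate-determining heterolysis of the C–O bond gives TsO⁻ and a secondary carbocation.
Step 2: Carbocation rearrangement: a 1,2-hydride shift from the adjacent sec-butyl carbon converts the initially-formed secondary cation into the more stable tertiary cation.
The cation rearranges from secondary to tertiary via a 1,2-hydride shift from the adjacent sec-butyl carbon; the tertiary cation is what reacts next.

tertiary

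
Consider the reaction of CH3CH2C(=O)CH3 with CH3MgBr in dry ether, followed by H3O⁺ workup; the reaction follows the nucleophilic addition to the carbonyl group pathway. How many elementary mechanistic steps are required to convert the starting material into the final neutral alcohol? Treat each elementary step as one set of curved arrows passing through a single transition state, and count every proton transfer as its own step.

Step 1: Nucleophilic addition: the carbanion-like carbon of CH3MgBr adds to the carbonyl carbon, pushing the π(C=O) electron pair onto oxygen and giving a tetrahedral alkoxide.
Step 2: The alkoxide picks up a proton during H3O⁺ workup to yield an alcohol.
Total: 2 elementary steps.

2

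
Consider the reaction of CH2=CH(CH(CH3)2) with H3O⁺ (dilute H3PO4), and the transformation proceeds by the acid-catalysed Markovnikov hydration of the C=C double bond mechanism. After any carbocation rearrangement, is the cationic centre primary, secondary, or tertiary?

Step 1: Electrophilic addition begins with the π(C=C) electrons forming a bond to the proton of H3O⁺. Following Markovnikov's rule, the resulting cation is secondary. H2O is released.
Step 2: A 1,2-hydride shift from the adjacent isopropyl carbon moves the positive charge from the secondary centre to an adjacent carbon, generating a more stable tertiary carbocation.
The cation rearranges from secondary to tertiary via a 1,2-hydride shift from the adjacent isopropyl carbon; the tertiary cation is what reacts next.

tertiary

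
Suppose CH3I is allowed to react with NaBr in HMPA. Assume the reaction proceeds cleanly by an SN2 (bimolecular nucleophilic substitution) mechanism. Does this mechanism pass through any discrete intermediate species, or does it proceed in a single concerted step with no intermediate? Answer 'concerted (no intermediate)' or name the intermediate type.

The bromide nucleophile donates a lone pair from Br to the α-carbon in a backside attack; simultaneously the C–I σ-bond breaks and both of its electrons leave with I⁻. One concerted step with inversion of configuration.
All bond changes occur in one transition state; no discrete intermediate is formed.

concerted (no intermediate)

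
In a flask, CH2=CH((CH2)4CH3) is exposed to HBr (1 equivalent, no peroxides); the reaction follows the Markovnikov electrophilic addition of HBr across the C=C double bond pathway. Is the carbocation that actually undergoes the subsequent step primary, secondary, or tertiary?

secondary

Step 1: Electrophilic addition begins with the π(C=C) electrons forming a bond to the proton of HBr. Following Markovnikov's rule, the resulting cation is secondary. The H–Br bond breaks heterolytically, releasing Br⁻.
No single 1,2-shift to an adjacent carbon would give a more-substituted cation, so no rearrangement occurs.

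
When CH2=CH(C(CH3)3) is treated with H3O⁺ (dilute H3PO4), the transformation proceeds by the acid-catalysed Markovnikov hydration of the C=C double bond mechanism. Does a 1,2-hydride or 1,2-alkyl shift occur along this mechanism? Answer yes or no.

yes

The first-formed carbocation is secondary.
The adjacent tert-butyl carbon has no hydrogen but bears methyl groups; migration of one methyl with its bonding pair (a 1,2-methyl shift) places the charge on a tertiary centre.
Tertiary is more stable than secondary, so the shift occurs.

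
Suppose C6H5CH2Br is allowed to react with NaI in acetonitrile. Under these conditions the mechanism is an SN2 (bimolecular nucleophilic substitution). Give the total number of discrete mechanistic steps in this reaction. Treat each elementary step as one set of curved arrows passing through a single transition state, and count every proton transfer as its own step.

1

Step 1: The iodide nucleophile donates a lone pair from I to the α-carbon in a backside attack; simultaneously the C–Br σ-bond breaks and both of its electrons leave with Br⁻. One concerted step with inversion of configuration.
Total: 1 elementary step.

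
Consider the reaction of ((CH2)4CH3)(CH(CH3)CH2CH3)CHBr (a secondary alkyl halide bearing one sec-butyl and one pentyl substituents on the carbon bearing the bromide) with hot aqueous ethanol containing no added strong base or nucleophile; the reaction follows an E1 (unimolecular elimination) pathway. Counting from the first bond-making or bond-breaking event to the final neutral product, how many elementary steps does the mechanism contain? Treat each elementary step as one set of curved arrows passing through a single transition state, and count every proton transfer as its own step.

3

Step 1: Ionisation: the C–Br σ-bond cleaves heterolytically; both bonding electrons depart with Br⁻, leaving a secondary carbocation at the α-carbon.
Step 2: Carbocation rearrangement: a 1,2-hydride shift from the adjacent sec-butyl carbon converts the initially-formed secondary cation into the more stable tertiary cation.
Step 3: A water (or ethanol) molecule (solvent) deprotonates a β-carbon; as the C–H bond breaks, those electrons form the new alkene π bond.
Total: 3 elementary steps.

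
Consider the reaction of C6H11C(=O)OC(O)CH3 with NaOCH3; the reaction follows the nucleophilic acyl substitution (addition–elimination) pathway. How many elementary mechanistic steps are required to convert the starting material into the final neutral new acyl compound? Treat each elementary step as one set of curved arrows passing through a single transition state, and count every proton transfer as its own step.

2

Step 1: Nucleophilic addition of CH3O⁻ to the acyl carbon breaks the π(C=O) bond and yields a tetrahedral, anionic intermediate.
Step 2: Collapse of the tetrahedral intermediate: the alkoxide oxygen pushes its lone pair back to re-form C=O while CH3CO2⁻ leaves.
Total: 2 elementary steps.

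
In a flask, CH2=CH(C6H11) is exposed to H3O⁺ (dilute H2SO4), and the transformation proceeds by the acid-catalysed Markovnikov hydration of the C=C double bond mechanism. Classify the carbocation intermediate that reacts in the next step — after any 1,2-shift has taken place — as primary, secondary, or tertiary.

Step 1: Electrophilic addition begins with the π(C=C) electrons forming a bond to the proton of H3O⁺. Following Markovnikov's rule, the resulting cation is secondary. H2O is released.
Step 2: A hydride (H with its bonding pair) migrates from the adjacent cyclohexyl carbon to the cationic centre — a 1,2-hydride shift — upgrading the secondary cation to a tertiary one.
The cation rearranges from secondary to tertiary via a 1,2-hydride shift from the adjacent cyclohexyl carbon; the tertiary cation is what reacts next.

tertiary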